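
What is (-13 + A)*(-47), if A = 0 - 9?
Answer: 1034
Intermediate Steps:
A = -9
(-13 + A)*(-47) = (-13 - 9)*(-47) = -22*(-47) = 1034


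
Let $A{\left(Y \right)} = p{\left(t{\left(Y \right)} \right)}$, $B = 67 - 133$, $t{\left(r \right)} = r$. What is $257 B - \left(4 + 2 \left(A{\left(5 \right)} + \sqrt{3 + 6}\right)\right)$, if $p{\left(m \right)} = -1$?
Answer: $-16970$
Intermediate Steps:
$B = -66$
$A{\left(Y \right)} = -1$
$257 B - \left(4 + 2 \left(A{\left(5 \right)} + \sqrt{3 + 6}\right)\right) = 257 \left(-66\right) - \left(4 + 2 \left(-1 + \sqrt{3 + 6}\right)\right) = -16962 - \left(4 + 2 \left(-1 + \sqrt{9}\right)\right) = -16962 - \left(4 + 2 \left(-1 + 3\right)\right) = -16962 - 8 = -16970$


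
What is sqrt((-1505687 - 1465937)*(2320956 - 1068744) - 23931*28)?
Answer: 2*I*sqrt(930275975589) ≈ 1.929e+6*I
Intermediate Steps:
sqrt((-1505687 - 1465937)*(2320956 - 1068744) - 23931*28) = sqrt(-2971624*1252212 - 670068) = sqrt(-3721103232288 - 670068) = sqrt(-3721103902356) = 2*I*sqrt(930275975589)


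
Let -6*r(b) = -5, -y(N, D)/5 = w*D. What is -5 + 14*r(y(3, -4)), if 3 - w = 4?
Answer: 20/3 ≈ 6.6667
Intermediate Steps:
w = -1 (w = 3 - 1*4 = 3 - 4 = -1)
y(N, D) = 5*D (y(N, D) = -(-5)*D = 5*D)
r(b) = ⅚ (r(b) = -⅙*(-5) = ⅚)
-5 + 14*r(y(3, -4)) = -5 + 14*(⅚) = -5 + 35/3 = 20/3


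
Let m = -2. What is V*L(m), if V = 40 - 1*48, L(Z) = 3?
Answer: -24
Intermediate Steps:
V = -8 (V = 40 - 48 = -8)
V*L(m) = -8*3 = -24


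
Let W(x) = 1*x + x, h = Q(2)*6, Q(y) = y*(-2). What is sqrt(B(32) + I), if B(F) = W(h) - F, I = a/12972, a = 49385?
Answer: 5*I*sqrt(128212005)/6486 ≈ 8.7289*I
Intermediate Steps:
Q(y) = -2*y
I = 49385/12972 ≈ 3.8070
h = -24 (h = -2*2*6 = -4*6 = -24)
W(x) = 2*x (W(x) = x + x = 2*x)
B(F) = -48 - F (B(F) = 2*(-24) - F = -48 - F)
sqrt(B(32) + I) = sqrt((-48 - 1*32) + 49385/12972) = sqrt((-48 - 32) + 49385/12972) = sqrt(-80 + 49385/12972) = sqrt(-988375/12972) = 5*I*sqrt(128212005)/6486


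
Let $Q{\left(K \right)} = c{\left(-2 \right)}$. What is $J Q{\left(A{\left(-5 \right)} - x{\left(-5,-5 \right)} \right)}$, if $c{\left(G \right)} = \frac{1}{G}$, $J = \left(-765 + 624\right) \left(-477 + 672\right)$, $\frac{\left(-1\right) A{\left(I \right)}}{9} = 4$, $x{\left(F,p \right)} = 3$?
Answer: $\frac{27495}{2} \approx 13748.0$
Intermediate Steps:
$A{\left(I \right)} = -36$ ($A{\left(I \right)} = \left(-9\right) 4 = -36$)
$J = -27495$ ($J = \left(-141\right) 195 = -27495$)
$Q{\left(K \right)} = - \frac{1}{2}$ ($Q{\left(K \right)} = \frac{1}{-2} = - \frac{1}{2}$)
$J Q{\left(A{\left(-5 \right)} - x{\left(-5,-5 \right)} \right)} = \left(-27495\right) \left(- \frac{1}{2}\right) = \frac{27495}{2}$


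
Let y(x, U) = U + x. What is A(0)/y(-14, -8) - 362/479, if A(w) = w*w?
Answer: -362/479 ≈ -0.75574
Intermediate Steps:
A(w) = w**2
A(0)/y(-14, -8) - 362/479 = 0**2/(-8 - 14) - 362/479 = 0/(-22) - 362*1/479 = 0*(-1/22) - 362/479 = 0 - 362/479 = -362/479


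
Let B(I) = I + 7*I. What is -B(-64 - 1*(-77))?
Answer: -104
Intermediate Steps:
B(I) = 8*I
-B(-64 - 1*(-77)) = -8*(-64 - 1*(-77)) = -8*(-64 + 77) = -8*13 = -1*104 = -104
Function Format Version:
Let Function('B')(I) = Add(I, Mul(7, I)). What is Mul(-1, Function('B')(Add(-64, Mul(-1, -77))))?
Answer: -104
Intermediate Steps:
Function('B')(I) = Mul(8, I)
Mul(-1, Function('B')(Add(-64, Mul(-1, -77)))) = Mul(-1, Mul(8, Add(-64, Mul(-1, -77)))) = Mul(-1, Mul(8, Add(-64, 77))) = Mul(-1, Mul(8, 13)) = Mul(-1, 104) = -104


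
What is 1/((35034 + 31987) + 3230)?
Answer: 1/70251 ≈ 1.4235e-5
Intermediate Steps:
1/((35034 + 31987) + 3230) = 1/(67021 + 3230) = 1/70251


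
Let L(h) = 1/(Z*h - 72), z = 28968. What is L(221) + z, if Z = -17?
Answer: 110918471/3829 ≈ 28968.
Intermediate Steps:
L(h) = 1/(-72 - 17*h) (L(h) = 1/(-17*h - 72) = 1/(-72 - 17*h))
L(221) + z = -1/(72 + 17*221) + 28968 = -1/(72 + 3757) + 28968 = -1/3829 + 28968 = 110918471/3829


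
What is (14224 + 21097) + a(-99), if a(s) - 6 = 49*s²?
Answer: 515576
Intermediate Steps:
a(s) = 6 + 49*s²
(14224 + 21097) + a(-99) = (14224 + 21097) + (6 + 49*(-99)²) = 35321 + (6 + 49*9801) = 35321 + (6 + 480249) = 35321 + 480255 = 515576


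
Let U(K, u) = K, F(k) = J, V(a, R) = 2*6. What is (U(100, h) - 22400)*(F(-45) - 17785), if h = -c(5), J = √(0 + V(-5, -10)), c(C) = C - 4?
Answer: 396605500 - 44600*√3 ≈ 3.9653e+8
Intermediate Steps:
c(C) = -4 + C
V(a, R) = 12
J = 2*√3 (J = √(0 + 12) = √12 = 2*√3 ≈ 3.4641)
F(k) = 2*√3
h = -1 (h = -(-4 + 5) = -1*1 = -1)
(U(100, h) - 22400)*(F(-45) - 17785) = (100 - 22400)*(2*√3 - 17785) = -22300*(-17785 + 2*√3) = 396605500 - 44600*√3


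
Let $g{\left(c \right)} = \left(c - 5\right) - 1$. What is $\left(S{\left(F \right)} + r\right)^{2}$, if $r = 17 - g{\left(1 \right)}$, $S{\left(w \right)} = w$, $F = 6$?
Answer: $784$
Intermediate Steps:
$g{\left(c \right)} = -6 + c$ ($g{\left(c \right)} = \left(-5 + c\right) - 1 = -6 + c$)
$r = 22$ ($r = 17 - \left(-6 + 1\right) = 17 - -5 = 17 + 5 = 22$)
$\left(S{\left(F \right)} + r\right)^{2} = \left(6 + 22\right)^{2} = 28^{2} = 784$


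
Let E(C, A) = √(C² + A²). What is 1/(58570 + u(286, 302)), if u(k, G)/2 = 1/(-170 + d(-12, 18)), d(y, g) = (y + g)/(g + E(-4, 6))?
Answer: 3182349874/186390194593087 - √13/1118341167558522 ≈ 1.7074e-5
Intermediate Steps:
E(C, A) = √(A² + C²)
d(y, g) = (g + y)/(g + 2*√13) (d(y, g) = (y + g)/(g + √(6² + (-4)²)) = (g + y)/(g + √(36 + 16)) = (g + y)/(g + √52) = (g + y)/(g + 2*√13))
u(k, G) = 2/(-170 + 6/(18 + 2*√13)) (u(k, G) = 2/(-170 + (18 - 12)/(18 + 2*√13)) = 2/(-170 + 6/(18 + 2*√13)))
1/(58570 + u(286, 302)) = 1/(58570 + (-23066/1956029 + 6*√13/1956029)) = 1/(114564595464/1956029 + 6*√13/1956029)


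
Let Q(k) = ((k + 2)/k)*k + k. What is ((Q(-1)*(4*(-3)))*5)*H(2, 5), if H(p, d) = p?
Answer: 0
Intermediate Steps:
Q(k) = 2 + 2*k (Q(k) = ((2 + k)/k)*k + k = (2 + k) + k = 2 + 2*k)
((Q(-1)*(4*(-3)))*5)*H(2, 5) = (((2 + 2*(-1))*(4*(-3)))*5)*2 = (((2 - 2)*(-12))*5)*2 = ((0*(-12))*5)*2 = (0*5)*2 = 0*2 = 0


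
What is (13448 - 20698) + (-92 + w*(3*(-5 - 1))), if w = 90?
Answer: -8962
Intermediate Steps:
(13448 - 20698) + (-92 + w*(3*(-5 - 1))) = (13448 - 20698) + (-92 + 90*(3*(-5 - 1))) = -7250 + (-92 + 90*(3*(-6))) = -7250 + (-92 + 90*(-18)) = -7250 + (-92 - 1620) = -7250 - 1712 = -8962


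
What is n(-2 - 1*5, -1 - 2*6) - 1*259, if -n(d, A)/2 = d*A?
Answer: -441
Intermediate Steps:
n(d, A) = -2*A*d (n(d, A) = -2*d*A = -2*A*d)
n(-2 - 1*5, -1 - 2*6) - 1*259 = -2*(-1 - 2*6)*(-2 - 1*5) - 1*259 = -2*(-1 - 12)*(-2 - 5) - 259 = -2*(-13)*(-7) - 259 = -182 - 259 = -441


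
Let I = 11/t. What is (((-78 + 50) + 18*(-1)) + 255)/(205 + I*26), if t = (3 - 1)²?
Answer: 418/553 ≈ 0.75588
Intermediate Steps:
t = 4 (t = 2² = 4)
I = 11/4 ≈ 2.7500
(((-78 + 50) + 18*(-1)) + 255)/(205 + I*26) = (((-78 + 50) + 18*(-1)) + 255)/(205 + (11/4)*26) = ((-28 - 18) + 255)/(205 + 143/2) = (-46 + 255)/(553/2) = 209*(2/553) = 418/553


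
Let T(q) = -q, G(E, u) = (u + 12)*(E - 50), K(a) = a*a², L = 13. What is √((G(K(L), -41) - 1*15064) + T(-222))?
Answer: I*√77105 ≈ 277.68*I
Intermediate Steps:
K(a) = a³
G(E, u) = (-50 + E)*(12 + u) (G(E, u) = (12 + u)*(-50 + E) = (-50 + E)*(12 + u))
√((G(K(L), -41) - 1*15064) + T(-222)) = √(((-600 - 50*(-41) + 12*13³ + 13³*(-41)) - 1*15064) - 1*(-222)) = √(((-600 + 2050 + 12*2197 + 2197*(-41)) - 15064) + 222) = √(((-600 + 2050 + 26364 - 90077) - 15064) + 222) = √((-62263 - 15064) + 222) = √(-77327 + 222) = √(-77105) = I*√77105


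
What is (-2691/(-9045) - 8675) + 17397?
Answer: 8765909/1005 ≈ 8722.3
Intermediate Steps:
(-2691/(-9045) - 8675) + 17397 = (-2691*(-1/9045) - 8675) + 17397 = (299/1005 - 8675) + 17397 = -8718076/1005 + 17397 = 8765909/1005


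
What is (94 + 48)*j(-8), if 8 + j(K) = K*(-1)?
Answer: 0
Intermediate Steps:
j(K) = -8 - K (j(K) = -8 + K*(-1) = -8 - K)
(94 + 48)*j(-8) = (94 + 48)*(-8 - 1*(-8)) = 142*(-8 + 8) = 142*0 = 0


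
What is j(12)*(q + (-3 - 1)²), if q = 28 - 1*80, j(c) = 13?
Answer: -468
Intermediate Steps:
q = -52 (q = 28 - 80 = -52)
j(12)*(q + (-3 - 1)²) = 13*(-52 + (-3 - 1)²) = 13*(-52 + (-4)²) = 13*(-52 + 16) = 13*(-36) = -468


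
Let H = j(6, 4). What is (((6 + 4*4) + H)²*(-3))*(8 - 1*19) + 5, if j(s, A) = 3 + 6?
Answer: 31718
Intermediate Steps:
j(s, A) = 9
H = 9
(((6 + 4*4) + H)²*(-3))*(8 - 1*19) + 5 = (((6 + 4*4) + 9)²*(-3))*(8 - 1*19) + 5 = (((6 + 16) + 9)²*(-3))*(8 - 19) + 5 = ((22 + 9)²*(-3))*(-11) + 5 = (31²*(-3))*(-11) + 5 = (961*(-3))*(-11) + 5 = -2883*(-11) + 5 = 31713 + 5 = 31718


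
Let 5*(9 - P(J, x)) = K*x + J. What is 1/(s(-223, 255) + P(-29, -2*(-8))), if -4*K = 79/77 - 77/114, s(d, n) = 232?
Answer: 4389/1084436 ≈ 0.0040473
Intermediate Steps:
K = -3077/35112 (K = -(79/77 - 77/114)/4 = -¼*3077/8778 = -3077/35112 ≈ -0.087634)
P(J, x) = 9 - J/5 + 3077*x/175560 (P(J, x) = 9 - (-3077*x/35112 + J)/5 = 9 - (J - 3077*x/35112)/5 = 9 + (-J/5 + 3077*x/175560) = 9 - J/5 + 3077*x/175560)
1/(s(-223, 255) + P(-29, -2*(-8))) = 1/(232 + (9 - ⅕*(-29) + 3077*(-2*(-8))/175560)) = 1/(232 + (9 + 29/5 + (3077/175560)*16)) = 1/(232 + (9 + 29/5 + 6154/21945)) = 1/(232 + 66188/4389) = 1/(1084436/4389) = 4389/1084436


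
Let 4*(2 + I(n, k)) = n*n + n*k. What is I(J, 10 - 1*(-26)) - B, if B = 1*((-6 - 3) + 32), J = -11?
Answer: -375/4 ≈ -93.750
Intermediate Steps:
I(n, k) = -2 + n²/4 + k*n/4 (I(n, k) = -2 + (n*n + n*k)/4 = -2 + (n² + k*n)/4 = -2 + (n²/4 + k*n/4) = -2 + n²/4 + k*n/4)
B = 23 (B = 1*(-9 + 32) = 1*23 = 23)
I(J, 10 - 1*(-26)) - B = (-2 + (¼)*(-11)² + (¼)*(10 - 1*(-26))*(-11)) - 1*23 = (-2 + (¼)*121 + (¼)*(10 + 26)*(-11)) - 23 = (-2 + 121/4 + (¼)*36*(-11)) - 23 = (-2 + 121/4 - 99) - 23 = -283/4 - 23 = -375/4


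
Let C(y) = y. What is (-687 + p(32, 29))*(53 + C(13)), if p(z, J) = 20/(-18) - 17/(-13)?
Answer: -1767832/39 ≈ -45329.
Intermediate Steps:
p(z, J) = 23/117 (p(z, J) = 20*(-1/18) - 17*(-1/13) = -10/9 + 17/13 = 23/117)
(-687 + p(32, 29))*(53 + C(13)) = (-687 + 23/117)*(53 + 13) = -80356/117*66 = -1767832/39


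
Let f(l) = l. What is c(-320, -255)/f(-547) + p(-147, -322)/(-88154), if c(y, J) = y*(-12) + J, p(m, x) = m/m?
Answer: -316032637/48220238 ≈ -6.5539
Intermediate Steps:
p(m, x) = 1
c(y, J) = J - 12*y (c(y, J) = -12*y + J = J - 12*y)
c(-320, -255)/f(-547) + p(-147, -322)/(-88154) = (-255 - 12*(-320))/(-547) + 1/(-88154) = (-255 + 3840)*(-1/547) + 1*(-1/88154) = 3585*(-1/547) - 1/88154 = -3585/547 - 1/88154 = -316032637/48220238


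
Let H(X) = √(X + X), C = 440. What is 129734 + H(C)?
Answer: 129734 + 4*√55 ≈ 1.2976e+5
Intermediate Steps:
H(X) = √2*√X (H(X) = √(2*X) = √2*√X)
129734 + H(C) = 129734 + √2*√440 = 129734 + √2*(2*√110) = 129734 + 4*√55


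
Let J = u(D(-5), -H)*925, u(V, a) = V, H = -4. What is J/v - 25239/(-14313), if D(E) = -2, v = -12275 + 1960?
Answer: 19121289/9842573 ≈ 1.9427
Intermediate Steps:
v = -10315
J = -1850 (J = -2*925 = -1850)
J/v - 25239/(-14313) = -1850/(-10315) - 25239/(-14313) = -1850*(-1/10315) - 25239*(-1/14313) = 370/2063 + 8413/4771 = 19121289/9842573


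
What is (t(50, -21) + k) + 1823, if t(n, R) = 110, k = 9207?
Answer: 11140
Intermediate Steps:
(t(50, -21) + k) + 1823 = (110 + 9207) + 1823 = 9317 + 1823 = 11140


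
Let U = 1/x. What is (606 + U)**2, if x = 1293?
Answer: 613964706481/1671849 ≈ 3.6724e+5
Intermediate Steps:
U = 1/1293 ≈ 0.00077340
(606 + U)**2 = (606 + 1/1293)**2 = (783559/1293)**2 = 613964706481/1671849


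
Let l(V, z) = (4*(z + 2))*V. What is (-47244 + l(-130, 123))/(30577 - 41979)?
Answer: 56122/5701 ≈ 9.8442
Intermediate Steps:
l(V, z) = V*(8 + 4*z) (l(V, z) = (4*(2 + z))*V = (8 + 4*z)*V = V*(8 + 4*z))
(-47244 + l(-130, 123))/(30577 - 41979) = (-47244 + 4*(-130)*(2 + 123))/(30577 - 41979) = (-47244 + 4*(-130)*125)/(-11402) = (-47244 - 65000)*(-1/11402) = -112244*(-1/11402) = 56122/5701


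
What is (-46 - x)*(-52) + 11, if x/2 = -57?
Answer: -3525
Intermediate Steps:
x = -114 (x = 2*(-57) = -114)
(-46 - x)*(-52) + 11 = (-46 - 1*(-114))*(-52) + 11 = (-46 + 114)*(-52) + 11 = 68*(-52) + 11 = -3536 + 11 = -3525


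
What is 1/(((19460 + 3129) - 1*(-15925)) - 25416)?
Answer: 1/13098 ≈ 7.6347e-5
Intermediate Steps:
1/(((19460 + 3129) - 1*(-15925)) - 25416) = 1/((22589 + 15925) - 25416) = 1/(38514 - 25416) = 1/13098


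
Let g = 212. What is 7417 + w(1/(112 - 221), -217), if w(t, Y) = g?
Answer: 7629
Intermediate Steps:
w(t, Y) = 212
7417 + w(1/(112 - 221), -217) = 7417 + 212 = 7629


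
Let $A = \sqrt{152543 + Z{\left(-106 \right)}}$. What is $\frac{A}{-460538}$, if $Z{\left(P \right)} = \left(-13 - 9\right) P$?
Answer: $- \frac{5 \sqrt{6195}}{460538} \approx -0.00085453$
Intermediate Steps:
$Z{\left(P \right)} = - 22 P$
$A = 5 \sqrt{6195}$ ($A = \sqrt{152543 - -2332} = \sqrt{152543 + 2332} = \sqrt{154875} = 5 \sqrt{6195} \approx 393.54$)
$\frac{A}{-460538} = \frac{5 \sqrt{6195}}{-460538} = 5 \sqrt{6195} \left(- \frac{1}{460538}\right) = - \frac{5 \sqrt{6195}}{460538}$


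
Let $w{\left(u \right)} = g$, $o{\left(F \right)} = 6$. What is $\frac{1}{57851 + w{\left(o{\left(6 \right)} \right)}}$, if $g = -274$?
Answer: $\frac{1}{57577} \approx 1.7368 \cdot 10^{-5}$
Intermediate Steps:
$w{\left(u \right)} = -274$
$\frac{1}{57851 + w{\left(o{\left(6 \right)} \right)}} = \frac{1}{57851 - 274} = \frac{1}{57577}$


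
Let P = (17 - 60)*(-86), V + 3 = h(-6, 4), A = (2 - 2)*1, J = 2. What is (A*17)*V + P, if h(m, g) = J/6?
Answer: 3698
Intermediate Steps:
h(m, g) = ⅓ (h(m, g) = 2/6 = 2*(⅙) = ⅓)
A = 0 (A = 0*1 = 0)
V = -8/3 (V = -3 + ⅓ = -8/3 ≈ -2.6667)
P = 3698 (P = -43*(-86) = 3698)
(A*17)*V + P = (0*17)*(-8/3) + 3698 = 0*(-8/3) + 3698 = 0 + 3698 = 3698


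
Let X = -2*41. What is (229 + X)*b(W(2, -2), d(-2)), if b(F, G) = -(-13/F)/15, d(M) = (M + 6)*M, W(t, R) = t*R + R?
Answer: -637/30 ≈ -21.233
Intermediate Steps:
W(t, R) = R + R*t (W(t, R) = R*t + R = R + R*t)
d(M) = M*(6 + M) (d(M) = (6 + M)*M = M*(6 + M))
b(F, G) = 13/(15*F) (b(F, G) = -(-13/F)/15 = -(-13)/(15*F) = 13/(15*F))
X = -82
(229 + X)*b(W(2, -2), d(-2)) = (229 - 82)*(13/(15*((-2*(1 + 2))))) = 147*(13/(15*((-2*3)))) = 147*((13/15)/(-6)) = 147*((13/15)*(-⅙)) = 147*(-13/90) = -637/30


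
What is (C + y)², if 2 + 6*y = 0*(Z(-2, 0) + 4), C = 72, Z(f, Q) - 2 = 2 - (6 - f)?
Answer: 46225/9 ≈ 5136.1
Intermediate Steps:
Z(f, Q) = -2 + f (Z(f, Q) = 2 + (2 - (6 - f)) = 2 + (2 + (-6 + f)) = 2 + (-4 + f) = -2 + f)
y = -⅓ (y = -⅓ + (0*((-2 - 2) + 4))/6 = -⅓ + (0*(-4 + 4))/6 = -⅓ + (0*0)/6 = -⅓ + (⅙)*0 = -⅓ + 0 = -⅓ ≈ -0.33333)
(C + y)² = (72 - ⅓)² = (215/3)² = 46225/9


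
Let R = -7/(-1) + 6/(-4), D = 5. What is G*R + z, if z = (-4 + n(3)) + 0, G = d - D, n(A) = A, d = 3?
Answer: -12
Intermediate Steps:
R = 11/2 (R = -7*(-1) + 6*(-¼) = 7 - 3/2 = 11/2 ≈ 5.5000)
G = -2 (G = 3 - 1*5 = 3 - 5 = -2)
z = -1 (z = (-4 + 3) + 0 = -1 + 0 = -1)
G*R + z = -2*11/2 - 1 = -11 - 1 = -12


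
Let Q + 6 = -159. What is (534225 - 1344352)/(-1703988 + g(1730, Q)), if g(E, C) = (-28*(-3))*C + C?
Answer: 810127/1718013 ≈ 0.47155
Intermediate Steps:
Q = -165 (Q = -6 - 159 = -165)
g(E, C) = 85*C (g(E, C) = 84*C + C = 85*C)
(534225 - 1344352)/(-1703988 + g(1730, Q)) = (534225 - 1344352)/(-1703988 + 85*(-165)) = -810127/(-1703988 - 14025) = -810127/(-1718013) = -810127*(-1/1718013) = 810127/1718013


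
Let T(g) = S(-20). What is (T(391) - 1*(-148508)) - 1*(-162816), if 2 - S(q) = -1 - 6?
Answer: 311333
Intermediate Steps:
S(q) = 9 (S(q) = 2 - (-1 - 6) = 2 - 1*(-7) = 2 + 7 = 9)
T(g) = 9
(T(391) - 1*(-148508)) - 1*(-162816) = (9 - 1*(-148508)) - 1*(-162816) = (9 + 148508) + 162816 = 148517 + 162816 = 311333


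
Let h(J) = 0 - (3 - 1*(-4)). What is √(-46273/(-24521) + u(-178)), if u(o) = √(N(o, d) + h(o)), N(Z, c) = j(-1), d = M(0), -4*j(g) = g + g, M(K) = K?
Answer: √(4538640932 + 1202558882*I*√26)/49042 ≈ 1.5904 + 0.80151*I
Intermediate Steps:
j(g) = -g/2 (j(g) = -(g + g)/4 = -g/2)
d = 0
N(Z, c) = ½ (N(Z, c) = -½*(-1) = ½)
h(J) = -7 (h(J) = 0 - (3 + 4) = 0 - 1*7 = 0 - 7 = -7)
u(o) = I*√26/2 (u(o) = √(½ - 7) = √(-13/2) = I*√26/2)
√(-46273/(-24521) + u(-178)) = √(-46273/(-24521) + I*√26/2) = √(-46273*(-1/24521) + I*√26/2) = √(46273/24521 + I*√26/2)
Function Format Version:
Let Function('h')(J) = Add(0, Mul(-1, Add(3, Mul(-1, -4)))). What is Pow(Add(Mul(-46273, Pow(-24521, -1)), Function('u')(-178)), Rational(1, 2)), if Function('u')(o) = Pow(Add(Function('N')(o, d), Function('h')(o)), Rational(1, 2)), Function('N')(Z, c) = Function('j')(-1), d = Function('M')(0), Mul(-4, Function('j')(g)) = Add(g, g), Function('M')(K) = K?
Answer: Mul(Rational(1, 49042), Pow(Add(4538640932, Mul(1202558882, I, Pow(26, Rational(1, 2)))), Rational(1, 2))) ≈ Add(1.5904, Mul(0.80151, I))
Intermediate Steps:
Function('j')(g) = Mul(Rational(-1, 2), g) (Function('j')(g) = Mul(Rational(-1, 4), Add(g, g)) = Mul(Rational(-1, 4), Mul(2, g)) = Mul(Rational(-1, 2), g))
d = 0
Function('N')(Z, c) = Rational(1, 2) (Function('N')(Z, c) = Mul(Rational(-1, 2), -1) = Rational(1, 2))
Function('h')(J) = -7 (Function('h')(J) = Add(0, Mul(-1, Add(3, 4))) = Add(0, Mul(-1, 7)) = Add(0, -7) = -7)
Function('u')(o) = Mul(Rational(1, 2), I, Pow(26, Rational(1, 2))) (Function('u')(o) = Pow(Add(Rational(1, 2), -7), Rational(1, 2)) = Pow(Rational(-13, 2), Rational(1, 2)) = Mul(Rational(1, 2), I, Pow(26, Rational(1, 2))))
Pow(Add(Mul(-46273, Pow(-24521, -1)), Function('u')(-178)), Rational(1, 2)) = Pow(Add(Mul(-46273, Pow(-24521, -1)), Mul(Rational(1, 2), I, Pow(26, Rational(1, 2)))), Rational(1, 2)) = Pow(Add(Mul(-46273, Rational(-1, 24521)), Mul(Rational(1, 2), I, Pow(26, Rational(1, 2)))), Rational(1, 2)) = Pow(Add(Rational(46273, 24521), Mul(Rational(1, 2), I, Pow(26, Rational(1, 2)))), Rational(1, 2))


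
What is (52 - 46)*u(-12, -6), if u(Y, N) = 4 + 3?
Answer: 42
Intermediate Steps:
u(Y, N) = 7
(52 - 46)*u(-12, -6) = (52 - 46)*7 = 6*7 = 42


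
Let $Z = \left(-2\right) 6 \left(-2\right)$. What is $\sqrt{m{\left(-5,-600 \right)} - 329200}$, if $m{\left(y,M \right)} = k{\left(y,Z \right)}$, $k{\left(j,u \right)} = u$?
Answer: $2 i \sqrt{82294} \approx 573.74 i$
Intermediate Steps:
$Z = 24$ ($Z = \left(-12\right) \left(-2\right) = 24$)
$m{\left(y,M \right)} = 24$
$\sqrt{m{\left(-5,-600 \right)} - 329200} = \sqrt{24 - 329200} = \sqrt{-329176} = 2 i \sqrt{82294}$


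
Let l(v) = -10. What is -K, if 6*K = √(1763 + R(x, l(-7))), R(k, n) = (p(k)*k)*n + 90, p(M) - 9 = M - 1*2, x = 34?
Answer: -I*√1343/2 ≈ -18.323*I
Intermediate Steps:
p(M) = 7 + M (p(M) = 9 + (M - 1*2) = 9 + (M - 2) = 9 + (-2 + M) = 7 + M)
R(k, n) = 90 + k*n*(7 + k) (R(k, n) = ((7 + k)*k)*n + 90 = (k*(7 + k))*n + 90 = k*n*(7 + k) + 90 = 90 + k*n*(7 + k))
K = I*√1343/2 (K = √(1763 + (90 + 34*(-10)*(7 + 34)))/6 = √(1763 + (90 + 34*(-10)*41))/6 = √(1763 + (90 - 13940))/6 = √(1763 - 13850)/6 = √(-12087)/6 = (3*I*√1343)/6 = I*√1343/2 ≈ 18.323*I)
-K = -I*√1343/2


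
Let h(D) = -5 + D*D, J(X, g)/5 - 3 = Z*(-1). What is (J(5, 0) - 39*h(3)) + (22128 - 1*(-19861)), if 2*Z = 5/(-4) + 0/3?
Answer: 334809/8 ≈ 41851.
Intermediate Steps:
Z = -5/8 (Z = (5/(-4) + 0/3)/2 = (5*(-1/4) + 0*(1/3))/2 = (-5/4 + 0)/2 = (1/2)*(-5/4) = -5/8 ≈ -0.62500)
J(X, g) = 145/8 (J(X, g) = 15 + 5*(-5/8*(-1)) = 15 + 5*(5/8) = 15 + 25/8 = 145/8)
h(D) = -5 + D**2
(J(5, 0) - 39*h(3)) + (22128 - 1*(-19861)) = (145/8 - 39*(-5 + 3**2)) + (22128 - 1*(-19861)) = (145/8 - 39*(-5 + 9)) + (22128 + 19861) = (145/8 - 39*4) + 41989 = (145/8 - 156) + 41989 = -1103/8 + 41989 = 334809/8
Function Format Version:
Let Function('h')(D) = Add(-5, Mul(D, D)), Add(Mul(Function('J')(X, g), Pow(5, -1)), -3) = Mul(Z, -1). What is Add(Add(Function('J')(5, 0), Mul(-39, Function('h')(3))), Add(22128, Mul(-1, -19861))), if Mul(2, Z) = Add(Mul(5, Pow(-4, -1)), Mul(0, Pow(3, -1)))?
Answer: Rational(334809, 8) ≈ 41851.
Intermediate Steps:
Z = Rational(-5, 8) (Z = Mul(Rational(1, 2), Add(Mul(5, Pow(-4, -1)), Mul(0, Pow(3, -1)))) = Mul(Rational(1, 2), Add(Mul(5, Rational(-1, 4)), Mul(0, Rational(1, 3)))) = Mul(Rational(1, 2), Add(Rational(-5, 4), 0)) = Mul(Rational(1, 2), Rational(-5, 4)) = Rational(-5, 8) ≈ -0.62500)
Function('J')(X, g) = Rational(145, 8) (Function('J')(X, g) = Add(15, Mul(5, Mul(Rational(-5, 8), -1))) = Add(15, Mul(5, Rational(5, 8))) = Add(15, Rational(25, 8)) = Rational(145, 8))
Function('h')(D) = Add(-5, Pow(D, 2))
Add(Add(Function('J')(5, 0), Mul(-39, Function('h')(3))), Add(22128, Mul(-1, -19861))) = Add(Add(Rational(145, 8), Mul(-39, Add(-5, Pow(3, 2)))), Add(22128, Mul(-1, -19861))) = Add(Add(Rational(145, 8), Mul(-39, Add(-5, 9))), Add(22128, 19861)) = Add(Add(Rational(145, 8), Mul(-39, 4)), 41989) = Add(Add(Rational(145, 8), -156), 41989) = Add(Rational(-1103, 8), 41989) = Rational(334809, 8)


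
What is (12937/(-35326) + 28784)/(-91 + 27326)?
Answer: 59812391/56594330 ≈ 1.0569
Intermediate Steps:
(12937/(-35326) + 28784)/(-91 + 27326) = (12937*(-1/35326) + 28784)/27235 = (-761/2078 + 28784)*(1/27235) = (59812391/2078)*(1/27235) = 59812391/56594330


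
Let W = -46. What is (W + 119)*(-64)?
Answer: -4672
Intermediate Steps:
(W + 119)*(-64) = (-46 + 119)*(-64) = 73*(-64) = -4672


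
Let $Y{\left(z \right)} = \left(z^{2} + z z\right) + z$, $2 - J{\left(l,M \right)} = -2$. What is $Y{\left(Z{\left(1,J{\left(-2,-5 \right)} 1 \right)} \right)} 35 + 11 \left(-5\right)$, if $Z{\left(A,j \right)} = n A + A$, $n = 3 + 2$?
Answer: $2675$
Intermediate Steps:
$n = 5$
$J{\left(l,M \right)} = 4$ ($J{\left(l,M \right)} = 2 - -2 = 2 + 2 = 4$)
$Z{\left(A,j \right)} = 6 A$ ($Z{\left(A,j \right)} = 5 A + A = 6 A$)
$Y{\left(z \right)} = z + 2 z^{2}$ ($Y{\left(z \right)} = \left(z^{2} + z^{2}\right) + z = 2 z^{2} + z = z + 2 z^{2}$)
$Y{\left(Z{\left(1,J{\left(-2,-5 \right)} 1 \right)} \right)} 35 + 11 \left(-5\right) = 6 \cdot 1 \left(1 + 2 \cdot 6 \cdot 1\right) 35 + 11 \left(-5\right) = 6 \left(1 + 2 \cdot 6\right) 35 - 55 = 6 \left(1 + 12\right) 35 - 55 = 6 \cdot 13 \cdot 35 - 55 = 78 \cdot 35 - 55 = 2730 - 55 = 2675$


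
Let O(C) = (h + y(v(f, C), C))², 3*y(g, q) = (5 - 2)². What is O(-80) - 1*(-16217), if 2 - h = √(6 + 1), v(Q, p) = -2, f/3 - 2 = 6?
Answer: 16249 - 10*√7 ≈ 16223.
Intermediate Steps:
f = 24 (f = 6 + 3*6 = 6 + 18 = 24)
y(g, q) = 3 (y(g, q) = (5 - 2)²/3 = (⅓)*3² = (⅓)*9 = 3)
h = 2 - √7 (h = 2 - √(6 + 1) = 2 - √7 ≈ -0.64575)
O(C) = (5 - √7)² (O(C) = ((2 - √7) + 3)² = (5 - √7)²)
O(-80) - 1*(-16217) = (5 - √7)² - 1*(-16217) = (5 - √7)² + 16217 = 16217 + (5 - √7)²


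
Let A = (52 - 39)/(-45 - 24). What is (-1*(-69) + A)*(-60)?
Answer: -94960/23 ≈ -4128.7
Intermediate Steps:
A = -13/69 (A = 13/(-69) = 13*(-1/69) = -13/69 ≈ -0.18841)
(-1*(-69) + A)*(-60) = (-1*(-69) - 13/69)*(-60) = (69 - 13/69)*(-60) = (4748/69)*(-60) = -94960/23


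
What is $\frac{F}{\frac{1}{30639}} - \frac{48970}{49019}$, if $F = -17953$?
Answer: $- \frac{26963487609343}{49019} \approx -5.5006 \cdot 10^{8}$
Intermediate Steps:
$\frac{F}{\frac{1}{30639}} - \frac{48970}{49019} = - \frac{17953}{\frac{1}{30639}} - \frac{48970}{49019} = - 17953 \frac{1}{\frac{1}{30639}} - \frac{48970}{49019} = \left(-17953\right) 30639 - \frac{48970}{49019} = -550061967 - \frac{48970}{49019} = - \frac{26963487609343}{49019}$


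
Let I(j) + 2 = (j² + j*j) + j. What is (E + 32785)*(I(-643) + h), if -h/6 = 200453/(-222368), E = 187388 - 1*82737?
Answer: 3156448457627049/27796 ≈ 1.1356e+11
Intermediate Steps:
E = 104651 (E = 187388 - 82737 = 104651)
h = 601359/111184 (h = -1202718/(-222368) = -1202718*(-1)/222368 = -6*(-200453/222368) = 601359/111184 ≈ 5.4087)
I(j) = -2 + j + 2*j² (I(j) = -2 + ((j² + j*j) + j) = -2 + ((j² + j²) + j) = -2 + (2*j² + j) = -2 + (j + 2*j²) = -2 + j + 2*j²)
(E + 32785)*(I(-643) + h) = (104651 + 32785)*((-2 - 643 + 2*(-643)²) + 601359/111184) = 137436*((-2 - 643 + 2*413449) + 601359/111184) = 137436*((-2 - 643 + 826898) + 601359/111184) = 137436*(826253 + 601359/111184) = 137436*(91866714911/111184) = 3156448457627049/27796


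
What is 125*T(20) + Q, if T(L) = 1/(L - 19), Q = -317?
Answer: -192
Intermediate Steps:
T(L) = 1/(-19 + L)
125*T(20) + Q = 125/(-19 + 20) - 317 = 125/1 - 317 = 125*1 - 317 = 125 - 317 = -192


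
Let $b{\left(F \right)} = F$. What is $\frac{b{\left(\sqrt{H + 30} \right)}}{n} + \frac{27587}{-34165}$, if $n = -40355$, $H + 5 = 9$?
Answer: $- \frac{27587}{34165} - \frac{\sqrt{34}}{40355} \approx -0.80761$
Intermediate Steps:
$H = 4$ ($H = -5 + 9 = 4$)
$\frac{b{\left(\sqrt{H + 30} \right)}}{n} + \frac{27587}{-34165} = \frac{\sqrt{4 + 30}}{-40355} + \frac{27587}{-34165} = \sqrt{34} \left(- \frac{1}{40355}\right) + 27587 \left(- \frac{1}{34165}\right) = - \frac{\sqrt{34}}{40355} - \frac{27587}{34165} = - \frac{27587}{34165} - \frac{\sqrt{34}}{40355}$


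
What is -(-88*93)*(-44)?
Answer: -360096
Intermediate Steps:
-(-88*93)*(-44) = -(-8184)*(-44) = -1*360096 = -360096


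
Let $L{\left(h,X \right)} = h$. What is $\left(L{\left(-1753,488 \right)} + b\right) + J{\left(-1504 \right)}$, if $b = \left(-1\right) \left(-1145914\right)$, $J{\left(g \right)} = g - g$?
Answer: $1144161$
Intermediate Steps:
$J{\left(g \right)} = 0$
$b = 1145914$
$\left(L{\left(-1753,488 \right)} + b\right) + J{\left(-1504 \right)} = \left(-1753 + 1145914\right) + 0 = 1144161 + 0 = 1144161$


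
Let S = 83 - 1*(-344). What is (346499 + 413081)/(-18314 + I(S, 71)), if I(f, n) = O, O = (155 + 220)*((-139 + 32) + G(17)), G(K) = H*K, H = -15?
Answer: -189895/38516 ≈ -4.9303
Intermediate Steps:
G(K) = -15*K
S = 427 (S = 83 + 344 = 427)
O = -135750 (O = (155 + 220)*((-139 + 32) - 15*17) = 375*(-107 - 255) = 375*(-362) = -135750)
I(f, n) = -135750
(346499 + 413081)/(-18314 + I(S, 71)) = (346499 + 413081)/(-18314 - 135750) = 759580/(-154064) = 759580*(-1/154064) = -189895/38516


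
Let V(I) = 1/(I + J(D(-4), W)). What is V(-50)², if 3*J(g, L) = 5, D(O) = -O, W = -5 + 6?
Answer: 9/21025 ≈ 0.00042806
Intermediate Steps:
W = 1
J(g, L) = 5/3 (J(g, L) = (⅓)*5 = 5/3)
V(I) = 1/(5/3 + I) (V(I) = 1/(I + 5/3) = 1/(5/3 + I))
V(-50)² = (3/(5 + 3*(-50)))² = (3/(5 - 150))² = (3/(-145))² = (3*(-1/145))² = (-3/145)² = 9/21025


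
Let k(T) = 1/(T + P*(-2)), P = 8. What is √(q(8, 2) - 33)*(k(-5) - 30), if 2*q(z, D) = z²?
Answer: -631*I/21 ≈ -30.048*I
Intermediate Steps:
q(z, D) = z²/2
k(T) = 1/(-16 + T) (k(T) = 1/(T + 8*(-2)) = 1/(T - 16) = 1/(-16 + T))
√(q(8, 2) - 33)*(k(-5) - 30) = √((½)*8² - 33)*(1/(-16 - 5) - 30) = √((½)*64 - 33)*(1/(-21) - 30) = √(32 - 33)*(-1/21 - 30) = √(-1)*(-631/21) = I*(-631/21) = -631*I/21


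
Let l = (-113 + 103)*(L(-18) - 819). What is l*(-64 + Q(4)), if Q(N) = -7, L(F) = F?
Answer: -594270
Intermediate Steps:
l = 8370 (l = (-113 + 103)*(-18 - 819) = -10*(-837) = 8370)
l*(-64 + Q(4)) = 8370*(-64 - 7) = 8370*(-71) = -594270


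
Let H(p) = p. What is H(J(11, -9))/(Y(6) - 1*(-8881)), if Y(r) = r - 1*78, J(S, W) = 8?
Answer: 8/8809 ≈ 0.00090816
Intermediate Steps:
Y(r) = -78 + r (Y(r) = r - 78 = -78 + r)
H(J(11, -9))/(Y(6) - 1*(-8881)) = 8/((-78 + 6) - 1*(-8881)) = 8/(-72 + 8881) = 8/8809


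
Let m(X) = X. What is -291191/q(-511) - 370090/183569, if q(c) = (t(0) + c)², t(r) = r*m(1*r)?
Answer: -150091911569/47933720849 ≈ -3.1312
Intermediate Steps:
t(r) = r² (t(r) = r*(1*r) = r*r = r²)
q(c) = c² (q(c) = (0² + c)² = (0 + c)² = c²)
-291191/q(-511) - 370090/183569 = -291191/((-511)²) - 370090/183569 = -291191/261121 - 370090*1/183569 = -291191*1/261121 - 370090/183569 = -291191/261121 - 370090/183569 = -150091911569/47933720849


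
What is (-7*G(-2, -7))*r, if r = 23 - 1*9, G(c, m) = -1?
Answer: 98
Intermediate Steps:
r = 14 (r = 23 - 9 = 14)
(-7*G(-2, -7))*r = -7*(-1)*14 = 7*14 = 98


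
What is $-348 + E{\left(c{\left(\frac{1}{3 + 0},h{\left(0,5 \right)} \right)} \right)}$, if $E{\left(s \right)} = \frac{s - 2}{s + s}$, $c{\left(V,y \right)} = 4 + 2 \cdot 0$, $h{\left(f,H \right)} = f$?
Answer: $- \frac{1391}{4} \approx -347.75$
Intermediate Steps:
$c{\left(V,y \right)} = 4$ ($c{\left(V,y \right)} = 4 + 0 = 4$)
$E{\left(s \right)} = \frac{-2 + s}{2 s}$
$-348 + E{\left(c{\left(\frac{1}{3 + 0},h{\left(0,5 \right)} \right)} \right)} = -348 + \frac{-2 + 4}{2 \cdot 4} = -348 + \frac{1}{2} \cdot \frac{1}{4} \cdot 2 = -348 + \frac{1}{4} = - \frac{1391}{4}$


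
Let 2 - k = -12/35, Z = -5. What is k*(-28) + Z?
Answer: -353/5 ≈ -70.600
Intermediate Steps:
k = 82/35 (k = 2 - (-12)/35 = 2 - 1*(-12/35) = 2 + 12/35 = 82/35 ≈ 2.3429)
k*(-28) + Z = (82/35)*(-28) - 5 = -328/5 - 5 = -353/5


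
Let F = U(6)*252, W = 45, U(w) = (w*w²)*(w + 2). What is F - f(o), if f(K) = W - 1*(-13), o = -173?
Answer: 435398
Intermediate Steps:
U(w) = w³*(2 + w)
f(K) = 58 (f(K) = 45 - 1*(-13) = 45 + 13 = 58)
F = 435456 (F = (6³*(2 + 6))*252 = (216*8)*252 = 1728*252 = 435456)
F - f(o) = 435456 - 1*58 = 435456 - 58 = 435398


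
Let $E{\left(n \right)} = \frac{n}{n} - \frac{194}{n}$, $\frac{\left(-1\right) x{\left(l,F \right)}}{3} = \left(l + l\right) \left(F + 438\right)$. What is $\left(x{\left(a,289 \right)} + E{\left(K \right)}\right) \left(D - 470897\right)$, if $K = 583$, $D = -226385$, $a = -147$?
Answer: $- \frac{260663640785582}{583} \approx -4.4711 \cdot 10^{11}$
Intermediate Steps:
$x{\left(l,F \right)} = - 6 l \left(438 + F\right)$ ($x{\left(l,F \right)} = - 3 \left(l + l\right) \left(F + 438\right) = - 3 \cdot 2 l \left(438 + F\right) = - 6 l \left(438 + F\right)$)
$E{\left(n \right)} = 1 - \frac{194}{n}$
$\left(x{\left(a,289 \right)} + E{\left(K \right)}\right) \left(D - 470897\right) = \left(\left(-6\right) \left(-147\right) \left(438 + 289\right) + \frac{-194 + 583}{583}\right) \left(-226385 - 470897\right) = \left(\left(-6\right) \left(-147\right) 727 + \frac{1}{583} \cdot 389\right) \left(-697282\right) = \left(641214 + \frac{389}{583}\right) \left(-697282\right) = \frac{373828151}{583} \left(-697282\right) = - \frac{260663640785582}{583}$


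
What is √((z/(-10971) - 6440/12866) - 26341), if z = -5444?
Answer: I*√297518018639803213/3360783 ≈ 162.3*I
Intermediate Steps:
√((z/(-10971) - 6440/12866) - 26341) = √((-5444/(-10971) - 6440/12866) - 26341) = √((-5444*(-1/10971) - 6440*1/12866) - 26341) = √((5444/10971 - 460/919) - 26341) = √(-43624/10082349 - 26341) = √(-265579198633/10082349) = I*√297518018639803213/3360783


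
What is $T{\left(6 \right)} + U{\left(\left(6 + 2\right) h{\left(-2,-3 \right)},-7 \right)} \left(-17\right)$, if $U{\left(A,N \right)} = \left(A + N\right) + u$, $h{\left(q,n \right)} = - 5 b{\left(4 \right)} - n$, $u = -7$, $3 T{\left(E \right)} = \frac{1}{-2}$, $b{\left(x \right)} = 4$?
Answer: $\frac{15299}{6} \approx 2549.8$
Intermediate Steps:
$T{\left(E \right)} = - \frac{1}{6}$ ($T{\left(E \right)} = \frac{1}{3 \left(-2\right)} = \frac{1}{3} \left(- \frac{1}{2}\right) = - \frac{1}{6}$)
$h{\left(q,n \right)} = -20 - n$ ($h{\left(q,n \right)} = \left(-5\right) 4 - n = -20 - n$)
$U{\left(A,N \right)} = -7 + A + N$ ($U{\left(A,N \right)} = \left(A + N\right) - 7 = -7 + A + N$)
$T{\left(6 \right)} + U{\left(\left(6 + 2\right) h{\left(-2,-3 \right)},-7 \right)} \left(-17\right) = - \frac{1}{6} + \left(-7 + \left(6 + 2\right) \left(-20 - -3\right) - 7\right) \left(-17\right) = - \frac{1}{6} + \left(-7 + 8 \left(-20 + 3\right) - 7\right) \left(-17\right) = - \frac{1}{6} + \left(-7 + 8 \left(-17\right) - 7\right) \left(-17\right) = - \frac{1}{6} + \left(-7 - 136 - 7\right) \left(-17\right) = - \frac{1}{6} - -2550 = - \frac{1}{6} + 2550 = \frac{15299}{6}$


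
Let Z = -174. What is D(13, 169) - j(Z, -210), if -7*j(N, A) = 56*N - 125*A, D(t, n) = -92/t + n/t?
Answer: 30731/13 ≈ 2363.9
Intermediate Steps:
j(N, A) = -8*N + 125*A/7 (j(N, A) = -(56*N - 125*A)/7 = -(-125*A + 56*N)/7 = -8*N + 125*A/7)
D(13, 169) - j(Z, -210) = (-92 + 169)/13 - (-8*(-174) + (125/7)*(-210)) = (1/13)*77 - (1392 - 3750) = 77/13 - 1*(-2358) = 77/13 + 2358 = 30731/13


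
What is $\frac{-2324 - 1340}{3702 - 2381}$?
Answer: $- \frac{3664}{1321} \approx -2.7737$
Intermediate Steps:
$\frac{-2324 - 1340}{3702 - 2381} = - \frac{3664}{1321}$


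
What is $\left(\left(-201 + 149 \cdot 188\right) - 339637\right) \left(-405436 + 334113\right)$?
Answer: $22240365798$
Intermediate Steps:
$\left(\left(-201 + 149 \cdot 188\right) - 339637\right) \left(-405436 + 334113\right) = \left(\left(-201 + 28012\right) - 339637\right) \left(-71323\right) = \left(27811 - 339637\right) \left(-71323\right) = \left(-311826\right) \left(-71323\right) = 22240365798$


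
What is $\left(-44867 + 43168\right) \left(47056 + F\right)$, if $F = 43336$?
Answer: $-153576008$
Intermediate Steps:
$\left(-44867 + 43168\right) \left(47056 + F\right) = \left(-44867 + 43168\right) \left(47056 + 43336\right) = \left(-1699\right) 90392 = -153576008$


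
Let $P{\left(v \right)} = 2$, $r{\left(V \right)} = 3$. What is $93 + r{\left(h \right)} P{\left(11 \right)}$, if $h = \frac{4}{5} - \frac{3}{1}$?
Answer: $99$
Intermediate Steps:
$h = - \frac{11}{5}$ ($h = 4 \cdot \frac{1}{5} - 3 = \frac{4}{5} - 3 = - \frac{11}{5} \approx -2.2$)
$93 + r{\left(h \right)} P{\left(11 \right)} = 93 + 3 \cdot 2 = 93 + 6 = 99$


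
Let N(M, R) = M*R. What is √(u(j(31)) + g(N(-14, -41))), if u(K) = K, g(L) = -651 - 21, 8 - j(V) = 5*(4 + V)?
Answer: I*√839 ≈ 28.965*I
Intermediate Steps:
j(V) = -12 - 5*V (j(V) = 8 - 5*(4 + V) = 8 - (20 + 5*V) = 8 + (-20 - 5*V) = -12 - 5*V)
g(L) = -672
√(u(j(31)) + g(N(-14, -41))) = √((-12 - 5*31) - 672) = √((-12 - 155) - 672) = √(-167 - 672) = √(-839) = I*√839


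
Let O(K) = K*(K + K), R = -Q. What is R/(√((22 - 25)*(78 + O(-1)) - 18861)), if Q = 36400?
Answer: 36400*I*√19101/19101 ≈ 263.37*I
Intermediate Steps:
R = -36400 (R = -1*36400 = -36400)
O(K) = 2*K² (O(K) = K*(2*K) = 2*K²)
R/(√((22 - 25)*(78 + O(-1)) - 18861)) = -36400/√((22 - 25)*(78 + 2*(-1)²) - 18861) = -36400/√(-3*(78 + 2*1) - 18861) = -36400/√(-3*(78 + 2) - 18861) = -36400/√(-3*80 - 18861) = -36400/√(-240 - 18861) = -36400*(-I*√19101/19101) = -(-36400)*I*√19101/19101 = 36400*I*√19101/19101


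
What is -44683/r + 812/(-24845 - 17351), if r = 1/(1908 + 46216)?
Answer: -3240539310873/1507 ≈ -2.1503e+9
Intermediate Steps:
r = 1/48124 ≈ 2.0780e-5
-44683/r + 812/(-24845 - 17351) = -44683/1/48124 + 812/(-24845 - 17351) = -44683*48124 + 812/(-42196) = -2150324692 + 812*(-1/42196) = -2150324692 - 29/1507 = -3240539310873/1507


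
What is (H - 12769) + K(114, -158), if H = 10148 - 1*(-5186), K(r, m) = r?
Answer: 2679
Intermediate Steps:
H = 15334 (H = 10148 + 5186 = 15334)
(H - 12769) + K(114, -158) = (15334 - 12769) + 114 = 2565 + 114 = 2679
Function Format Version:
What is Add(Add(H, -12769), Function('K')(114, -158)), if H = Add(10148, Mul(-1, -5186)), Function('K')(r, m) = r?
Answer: 2679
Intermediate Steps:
H = 15334 (H = Add(10148, 5186) = 15334)
Add(Add(H, -12769), Function('K')(114, -158)) = Add(Add(15334, -12769), 114) = Add(2565, 114) = 2679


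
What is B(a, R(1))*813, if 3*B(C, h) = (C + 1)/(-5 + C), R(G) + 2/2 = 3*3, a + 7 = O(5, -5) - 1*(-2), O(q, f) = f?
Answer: 813/5 ≈ 162.60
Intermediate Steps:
a = -10 (a = -7 + (-5 - 1*(-2)) = -7 + (-5 + 2) = -7 - 3 = -10)
R(G) = 8 (R(G) = -1 + 3*3 = -1 + 9 = 8)
B(C, h) = (1 + C)/(3*(-5 + C)) (B(C, h) = ((C + 1)/(-5 + C))/3 = ((1 + C)/(-5 + C))/3 = (1 + C)/(3*(-5 + C)))
B(a, R(1))*813 = ((1 - 10)/(3*(-5 - 10)))*813 = ((1/3)*(-9)/(-15))*813 = ((1/3)*(-1/15)*(-9))*813 = (1/5)*813 = 813/5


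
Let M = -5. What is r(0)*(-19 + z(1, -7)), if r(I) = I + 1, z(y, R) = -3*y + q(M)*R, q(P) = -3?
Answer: -1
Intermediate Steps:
z(y, R) = -3*R - 3*y (z(y, R) = -3*y - 3*R = -3*R - 3*y)
r(I) = 1 + I
r(0)*(-19 + z(1, -7)) = (1 + 0)*(-19 + (-3*(-7) - 3*1)) = 1*(-19 + (21 - 3)) = 1*(-19 + 18) = 1*(-1) = -1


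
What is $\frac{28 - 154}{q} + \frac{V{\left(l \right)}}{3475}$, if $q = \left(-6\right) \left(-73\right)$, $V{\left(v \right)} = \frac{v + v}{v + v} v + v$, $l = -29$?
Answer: $- \frac{77209}{253675} \approx -0.30436$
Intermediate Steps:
$V{\left(v \right)} = 2 v$ ($V{\left(v \right)} = \frac{2 v}{2 v} v + v = 2 v \frac{1}{2 v} v + v = 1 v + v = v + v = 2 v$)
$q = 438$
$\frac{28 - 154}{q} + \frac{V{\left(l \right)}}{3475} = \frac{28 - 154}{438} + \frac{2 \left(-29\right)}{3475} = \left(28 - 154\right) \frac{1}{438} - \frac{58}{3475} = \left(-126\right) \frac{1}{438} - \frac{58}{3475} = - \frac{21}{73} - \frac{58}{3475} = - \frac{77209}{253675}$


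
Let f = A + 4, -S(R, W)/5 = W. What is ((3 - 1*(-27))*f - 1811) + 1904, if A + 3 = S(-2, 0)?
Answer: 123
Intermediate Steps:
S(R, W) = -5*W
A = -3 (A = -3 - 5*0 = -3 + 0 = -3)
f = 1 (f = -3 + 4 = 1)
((3 - 1*(-27))*f - 1811) + 1904 = ((3 - 1*(-27))*1 - 1811) + 1904 = ((3 + 27)*1 - 1811) + 1904 = (30*1 - 1811) + 1904 = (30 - 1811) + 1904 = -1781 + 1904 = 123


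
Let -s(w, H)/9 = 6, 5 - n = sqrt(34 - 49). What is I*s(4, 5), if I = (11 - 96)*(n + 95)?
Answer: 459000 - 4590*I*sqrt(15) ≈ 4.59e+5 - 17777.0*I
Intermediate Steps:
n = 5 - I*sqrt(15) (n = 5 - sqrt(34 - 49) = 5 - sqrt(-15) = 5 - I*sqrt(15) ≈ 5.0 - 3.873*I)
I = -8500 + 85*I*sqrt(15) (I = (11 - 96)*((5 - I*sqrt(15)) + 95) = -85*(100 - I*sqrt(15)) = -8500 + 85*I*sqrt(15) ≈ -8500.0 + 329.2*I)
s(w, H) = -54 (s(w, H) = -9*6 = -54)
I*s(4, 5) = (-8500 + 85*I*sqrt(15))*(-54) = 459000 - 4590*I*sqrt(15)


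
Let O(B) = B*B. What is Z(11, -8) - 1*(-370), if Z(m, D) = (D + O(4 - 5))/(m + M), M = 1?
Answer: 4433/12 ≈ 369.42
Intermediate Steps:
O(B) = B**2
Z(m, D) = (1 + D)/(1 + m) (Z(m, D) = (D + (4 - 5)**2)/(m + 1) = (D + (-1)**2)/(1 + m) = (D + 1)/(1 + m) = (1 + D)/(1 + m))
Z(11, -8) - 1*(-370) = (1 - 8)/(1 + 11) - 1*(-370) = -7/12 + 370 = 4433/12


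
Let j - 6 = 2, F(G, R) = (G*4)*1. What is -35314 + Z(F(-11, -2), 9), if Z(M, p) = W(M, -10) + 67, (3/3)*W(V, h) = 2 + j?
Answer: -35237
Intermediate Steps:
F(G, R) = 4*G (F(G, R) = (4*G)*1 = 4*G)
j = 8 (j = 6 + 2 = 8)
W(V, h) = 10 (W(V, h) = 2 + 8 = 10)
Z(M, p) = 77 (Z(M, p) = 10 + 67 = 77)
-35314 + Z(F(-11, -2), 9) = -35314 + 77 = -35237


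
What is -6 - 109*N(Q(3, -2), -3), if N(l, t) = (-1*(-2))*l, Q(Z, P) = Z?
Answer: -660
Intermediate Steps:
N(l, t) = 2*l
-6 - 109*N(Q(3, -2), -3) = -6 - 218*3 = -6 - 109*6 = -6 - 654 = -660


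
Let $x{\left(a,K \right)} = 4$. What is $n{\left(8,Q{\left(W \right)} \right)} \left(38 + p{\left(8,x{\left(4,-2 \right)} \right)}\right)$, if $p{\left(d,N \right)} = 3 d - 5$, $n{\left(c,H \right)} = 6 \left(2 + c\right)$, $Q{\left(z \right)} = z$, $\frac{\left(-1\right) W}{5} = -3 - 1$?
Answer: $3420$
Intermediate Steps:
$W = 20$ ($W = - 5 \left(-3 - 1\right) = \left(-5\right) \left(-4\right) = 20$)
$n{\left(c,H \right)} = 12 + 6 c$
$p{\left(d,N \right)} = -5 + 3 d$
$n{\left(8,Q{\left(W \right)} \right)} \left(38 + p{\left(8,x{\left(4,-2 \right)} \right)}\right) = \left(12 + 6 \cdot 8\right) \left(38 + \left(-5 + 3 \cdot 8\right)\right) = \left(12 + 48\right) \left(38 + \left(-5 + 24\right)\right) = 60 \left(38 + 19\right) = 60 \cdot 57 = 3420$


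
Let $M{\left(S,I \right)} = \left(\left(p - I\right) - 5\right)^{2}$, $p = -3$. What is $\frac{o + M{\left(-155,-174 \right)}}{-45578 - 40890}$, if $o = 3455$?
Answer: $- \frac{31011}{86468} \approx -0.35864$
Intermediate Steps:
$M{\left(S,I \right)} = \left(-8 - I\right)^{2}$ ($M{\left(S,I \right)} = \left(\left(-3 - I\right) - 5\right)^{2} = \left(-8 - I\right)^{2}$)
$\frac{o + M{\left(-155,-174 \right)}}{-45578 - 40890} = \frac{3455 + \left(8 - 174\right)^{2}}{-45578 - 40890} = \frac{3455 + \left(-166\right)^{2}}{-86468} = \left(3455 + 27556\right) \left(- \frac{1}{86468}\right) = 31011 \left(- \frac{1}{86468}\right) = - \frac{31011}{86468}$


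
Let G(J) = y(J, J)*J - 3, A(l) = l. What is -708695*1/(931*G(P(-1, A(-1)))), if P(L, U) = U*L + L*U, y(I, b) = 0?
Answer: 708695/2793 ≈ 253.74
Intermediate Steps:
P(L, U) = 2*L*U (P(L, U) = L*U + L*U = 2*L*U)
G(J) = -3 (G(J) = 0*J - 3 = 0 - 3 = -3)
-708695*1/(931*G(P(-1, A(-1)))) = -708695/((19*49)*(-3)) = -708695/(931*(-3)) = -708695/(-2793) = -708695*(-1/2793) = 708695/2793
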